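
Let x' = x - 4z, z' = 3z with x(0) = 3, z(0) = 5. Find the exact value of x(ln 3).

-231

A = [[1,-4],[0,3]]; eigenvalues λ = 1, 3.
Eigenvectors: (-1,0) for λ=1, (2,-1) for λ=3.
From the initial condition, c_1 = -13, c_2 = -5.
x(ln 3) = (-13)(3^1)(-1) + (-5)(3^3)(2) = -231.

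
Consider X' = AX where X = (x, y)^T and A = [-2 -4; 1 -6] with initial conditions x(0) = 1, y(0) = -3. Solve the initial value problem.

Coefficient matrix A = [[-2, -4], [1, -6]].
Characteristic polynomial det(A - λI) = λ^2 + 8λ + 16 = 0.
Single eigenvalue λ = -4 with algebraic multiplicity 2.
Eigenvector v = (-2,-1); generalized eigenvector w with (A-λI)w=v is (3,2).
General solution: e^(-4t)[K_1·v + K_2·(t·v + w)].
Applying x(0)=1, y(0)=-3 gives K_1=-11, K_2=-7.

x(t) = 14te^(-4t) + e^(-4t), y(t) = 7te^(-4t) - 3e^(-4t)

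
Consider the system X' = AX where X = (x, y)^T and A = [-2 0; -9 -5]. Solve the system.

Coefficient matrix A = [[-2, 0], [-9, -5]].
Characteristic polynomial det(A - λI) = λ^2 + 7λ + 10 = 0.
Eigenvalues λ = -5, -2.
For λ=-5: (A-λI) row 1 is [3, 0], so an eigenvector is (0, -1).
For λ=-2: (A-λI) row 2 is [-9, -3], so an eigenvector is (1, -3).
General solution: c_1e^(-5t)(0,-1) + c_2e^(-2t)(1,-3).

x(t) = c_2e^(-2t), y(t) = -c_1e^(-5t) - 3c_2e^(-2t)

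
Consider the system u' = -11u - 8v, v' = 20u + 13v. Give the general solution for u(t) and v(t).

Coefficient matrix A = [[-11, -8], [20, 13]].
Characteristic polynomial det(A - λI) = λ^2 - 2λ + 17 = 0.
Eigenvalues λ = 1 ± 4i (complex conjugate pair).
For λ=1+4i: an eigenvector is (-1,2) - i(-1,1) = (-1 + i, 2 - i).
A real fundamental pair from Re and Im of e^((1+4i)t)v: X_1 = e^(t)(cos(4t)·(-1,2) + sin(4t)·(-1,1)), X_2 = e^(t)(sin(4t)·(-1,2) - cos(4t)·(-1,1)).
General solution: C_1X_1 + C_2X_2.

u(t) = -C_1e^(t)sin(4t) - C_1e^(t)cos(4t) - C_2e^(t)sin(4t) + C_2e^(t)cos(4t), v(t) = C_1e^(t)sin(4t) + 2C_1e^(t)cos(4t) + 2C_2e^(t)sin(4t) - C_2e^(t)cos(4t)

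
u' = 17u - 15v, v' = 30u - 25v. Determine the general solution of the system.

u(t) = 2K_1e^(-4t)sin(3t) + K_1e^(-4t)cos(3t) + K_2e^(-4t)sin(3t) - 2K_2e^(-4t)cos(3t), v(t) = 3K_1e^(-4t)sin(3t) + K_1e^(-4t)cos(3t) + K_2e^(-4t)sin(3t) - 3K_2e^(-4t)cos(3t)

Coefficient matrix A = [[17, -15], [30, -25]].
Characteristic polynomial det(A - λI) = λ^2 + 8λ + 25 = 0.
Eigenvalues λ = -4 ± 3i (complex conjugate pair).
For λ=-4+3i: an eigenvector is (1,1) - i(2,3) = (1 - 2i, 1 - 3i).
A real fundamental pair from Re and Im of e^((-4+3i)t)v: X_1 = e^(-4t)(cos(3t)·(1,1) + sin(3t)·(2,3)), X_2 = e^(-4t)(sin(3t)·(1,1) - cos(3t)·(2,3)).
General solution: K_1X_1 + K_2X_2.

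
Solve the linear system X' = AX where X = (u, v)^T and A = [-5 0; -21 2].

Coefficient matrix A = [[-5, 0], [-21, 2]].
Characteristic polynomial det(A - λI) = λ^2 + 3λ - 10 = 0.
Eigenvalues λ = 2, -5.
For λ=2: (A-λI) row 1 is [-7, 0], so an eigenvector is (0, 1).
For λ=-5: (A-λI) row 2 is [-21, 7], so an eigenvector is (-1, -3).
General solution: c_1e^(2t)(0,1) + c_2e^(-5t)(-1,-3).

u(t) = -c_2e^(-5t), v(t) = c_1e^(2t) - 3c_2e^(-5t)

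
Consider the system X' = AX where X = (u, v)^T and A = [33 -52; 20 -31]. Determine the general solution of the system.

Coefficient matrix A = [[33, -52], [20, -31]].
Characteristic polynomial det(A - λI) = λ^2 - 2λ + 17 = 0.
Eigenvalues λ = 1 ± 4i (complex conjugate pair).
For λ=1+4i: an eigenvector is (2,1) - i(3,2) = (2 - 3i, 1 - 2i).
A real fundamental pair from Re and Im of e^((1+4i)t)v: X_1 = e^(t)(cos(4t)·(2,1) + sin(4t)·(3,2)), X_2 = e^(t)(sin(4t)·(2,1) - cos(4t)·(3,2)).
General solution: K_1X_1 + K_2X_2.

u(t) = 3K_1e^(t)sin(4t) + 2K_1e^(t)cos(4t) + 2K_2e^(t)sin(4t) - 3K_2e^(t)cos(4t), v(t) = 2K_1e^(t)sin(4t) + K_1e^(t)cos(4t) + K_2e^(t)sin(4t) - 2K_2e^(t)cos(4t)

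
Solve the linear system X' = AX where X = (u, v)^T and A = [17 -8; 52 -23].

Coefficient matrix A = [[17, -8], [52, -23]].
Characteristic polynomial det(A - λI) = λ^2 + 6λ + 25 = 0.
Eigenvalues λ = -3 ± 4i (complex conjugate pair).
For λ=-3+4i: an eigenvector is (1,2) - i(1,3) = (1 - i, 2 - 3i).
A real fundamental pair from Re and Im of e^((-3+4i)t)v: X_1 = e^(-3t)(cos(4t)·(1,2) + sin(4t)·(1,3)), X_2 = e^(-3t)(sin(4t)·(1,2) - cos(4t)·(1,3)).
General solution: K_1X_1 + K_2X_2.

u(t) = K_1e^(-3t)sin(4t) + K_1e^(-3t)cos(4t) + K_2e^(-3t)sin(4t) - K_2e^(-3t)cos(4t), v(t) = 3K_1e^(-3t)sin(4t) + 2K_1e^(-3t)cos(4t) + 2K_2e^(-3t)sin(4t) - 3K_2e^(-3t)cos(4t)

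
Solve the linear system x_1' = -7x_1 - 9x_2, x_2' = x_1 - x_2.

x_1(t) = -3K_1e^(-4t) - 3K_2te^(-4t) - 2K_2e^(-4t), x_2(t) = K_1e^(-4t) + K_2te^(-4t) + K_2e^(-4t)

Coefficient matrix A = [[-7, -9], [1, -1]].
Characteristic polynomial det(A - λI) = λ^2 + 8λ + 16 = 0.
Single eigenvalue λ = -4 with algebraic multiplicity 2.
Eigenvector v = (-3,1); generalized eigenvector w with (A-λI)w=v is (-2,1).
General solution: e^(-4t)[K_1·v + K_2·(t·v + w)].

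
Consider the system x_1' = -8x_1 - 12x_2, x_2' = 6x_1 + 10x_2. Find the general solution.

x_1(t) = 2c_1e^(-2t) - c_2e^(4t), x_2(t) = -c_1e^(-2t) + c_2e^(4t)

Coefficient matrix A = [[-8, -12], [6, 10]].
Characteristic polynomial det(A - λI) = λ^2 - 2λ - 8 = 0.
Eigenvalues λ = -2, 4.
For λ=-2: (A-λI) row 1 is [-6, -12], so an eigenvector is (2, -1).
For λ=4: (A-λI) row 1 is [-12, -12], so an eigenvector is (-1, 1).
General solution: c_1e^(-2t)(2,-1) + c_2e^(4t)(-1,1).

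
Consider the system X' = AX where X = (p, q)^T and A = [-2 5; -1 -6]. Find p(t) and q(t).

Coefficient matrix A = [[-2, 5], [-1, -6]].
Characteristic polynomial det(A - λI) = λ^2 + 8λ + 17 = 0.
Eigenvalues λ = -4 ± i (complex conjugate pair).
For λ=-4+i: an eigenvector is (1,0) - i(2,-1) = (1 - 2i, 0 + i).
A real fundamental pair from Re and Im of e^((-4+i)t)v: X_1 = e^(-4t)(cos(t)·(1,0) + sin(t)·(2,-1)), X_2 = e^(-4t)(sin(t)·(1,0) - cos(t)·(2,-1)).
General solution: C_1X_1 + C_2X_2.

p(t) = 2C_1e^(-4t)sin(t) + C_1e^(-4t)cos(t) + C_2e^(-4t)sin(t) - 2C_2e^(-4t)cos(t), q(t) = -C_1e^(-4t)sin(t) + C_2e^(-4t)cos(t)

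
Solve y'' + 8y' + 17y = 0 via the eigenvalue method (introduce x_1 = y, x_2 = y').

Let x_1 = y, x_2 = y'. Then x_1' = x_2 and x_2' = -17x_1 - 8x_2.
A = [[0,1],[-17,-8]]; det(A-λI) = λ^2 + 8λ + 17.
Eigenvalues λ = -4 ± i.

y(t) = c_1e^(-4t)cos(t) + c_2e^(-4t)sin(t)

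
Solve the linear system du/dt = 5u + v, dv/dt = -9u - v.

u(t) = -K_1e^(2t) - K_2te^(2t) - K_2e^(2t), v(t) = 3K_1e^(2t) + 3K_2te^(2t) + 2K_2e^(2t)

Coefficient matrix A = [[5, 1], [-9, -1]].
Characteristic polynomial det(A - λI) = λ^2 - 4λ + 4 = 0.
Single eigenvalue λ = 2 with algebraic multiplicity 2.
Eigenvector v = (-1,3); generalized eigenvector w with (A-λI)w=v is (-1,2).
General solution: e^(2t)[K_1·v + K_2·(t·v + w)].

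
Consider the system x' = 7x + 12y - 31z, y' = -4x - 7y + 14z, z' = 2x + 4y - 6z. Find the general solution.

Coefficient matrix A = [[7, 12, -31], [-4, -7, 14], [2, 4, -6]].
det(A - λI) = 0 gives eigenvalues λ = 1, -3, -4.
For λ=1: eigenvector (-2,1,0).
For λ=-3: eigenvector (-11,4,-2).
For λ=-4: eigenvector (-5,2,-1).
General solution: c_1e^(t)(-2,1,0) + c_2e^(-3t)(-11,4,-2) + c_3e^(-4t)(-5,2,-1).

x(t) = -2c_1e^(t) - 11c_2e^(-3t) - 5c_3e^(-4t), y(t) = c_1e^(t) + 4c_2e^(-3t) + 2c_3e^(-4t), z(t) = -2c_2e^(-3t) - c_3e^(-4t)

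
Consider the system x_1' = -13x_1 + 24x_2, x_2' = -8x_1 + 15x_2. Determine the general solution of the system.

x_1(t) = -2K_1e^(-t) - 3K_2e^(3t), x_2(t) = -K_1e^(-t) - 2K_2e^(3t)

Coefficient matrix A = [[-13, 24], [-8, 15]].
Characteristic polynomial det(A - λI) = λ^2 - 2λ - 3 = 0.
Eigenvalues λ = -1, 3.
For λ=-1: (A-λI) row 1 is [-12, 24], so an eigenvector is (-2, -1).
For λ=3: (A-λI) row 1 is [-16, 24], so an eigenvector is (-3, -2).
General solution: K_1e^(-t)(-2,-1) + K_2e^(3t)(-3,-2).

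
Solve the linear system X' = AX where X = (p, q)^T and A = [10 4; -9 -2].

Coefficient matrix A = [[10, 4], [-9, -2]].
Characteristic polynomial det(A - λI) = λ^2 - 8λ + 16 = 0.
Single eigenvalue λ = 4 with algebraic multiplicity 2.
Eigenvector v = (2,-3); generalized eigenvector w with (A-λI)w=v is (-1,2).
General solution: e^(4t)[c_1·v + c_2·(t·v + w)].

p(t) = 2c_1e^(4t) + 2c_2te^(4t) - c_2e^(4t), q(t) = -3c_1e^(4t) - 3c_2te^(4t) + 2c_2e^(4t)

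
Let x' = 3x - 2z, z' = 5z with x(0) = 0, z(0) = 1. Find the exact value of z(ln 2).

A = [[3,-2],[0,5]]; eigenvalues λ = 3, 5.
Eigenvectors: (-1,0) for λ=3, (1,-1) for λ=5.
From the initial condition, c_1 = -1, c_2 = -1.
z(ln 2) = (-1)(2^3)(0) + (-1)(2^5)(-1) = 32.

32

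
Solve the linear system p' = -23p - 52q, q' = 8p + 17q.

p(t) = -2c_1e^(-3t)sin(4t) + 3c_1e^(-3t)cos(4t) + 3c_2e^(-3t)sin(4t) + 2c_2e^(-3t)cos(4t), q(t) = c_1e^(-3t)sin(4t) - c_1e^(-3t)cos(4t) - c_2e^(-3t)sin(4t) - c_2e^(-3t)cos(4t)

Coefficient matrix A = [[-23, -52], [8, 17]].
Characteristic polynomial det(A - λI) = λ^2 + 6λ + 25 = 0.
Eigenvalues λ = -3 ± 4i (complex conjugate pair).
For λ=-3+4i: an eigenvector is (3,-1) - i(-2,1) = (3 + 2i, -1 - i).
A real fundamental pair from Re and Im of e^((-3+4i)t)v: X_1 = e^(-3t)(cos(4t)·(3,-1) + sin(4t)·(-2,1)), X_2 = e^(-3t)(sin(4t)·(3,-1) - cos(4t)·(-2,1)).
General solution: c_1X_1 + c_2X_2.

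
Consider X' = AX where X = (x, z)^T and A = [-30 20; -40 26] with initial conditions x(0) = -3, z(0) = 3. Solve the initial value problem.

x(t) = 36e^(-2t)sin(4t) - 3e^(-2t)cos(4t), z(t) = 51e^(-2t)sin(4t) + 3e^(-2t)cos(4t)

Coefficient matrix A = [[-30, 20], [-40, 26]].
Characteristic polynomial det(A - λI) = λ^2 + 4λ + 20 = 0.
Eigenvalues λ = -2 ± 4i (complex conjugate pair).
For λ=-2+4i: an eigenvector is (1,1) - i(-2,-3) = (1 + 2i, 1 + 3i).
A real fundamental pair from Re and Im of e^((-2+4i)t)v: X_1 = e^(-2t)(cos(4t)·(1,1) + sin(4t)·(-2,-3)), X_2 = e^(-2t)(sin(4t)·(1,1) - cos(4t)·(-2,-3)).
General solution: K_1X_1 + K_2X_2.
Applying x(0)=-3, z(0)=3 gives K_1=-15, K_2=6.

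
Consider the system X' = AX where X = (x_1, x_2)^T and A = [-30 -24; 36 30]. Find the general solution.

Coefficient matrix A = [[-30, -24], [36, 30]].
Characteristic polynomial det(A - λI) = λ^2 - 36 = 0.
Eigenvalues λ = 6, -6.
For λ=6: (A-λI) row 1 is [-36, -24], so an eigenvector is (2, -3).
For λ=-6: (A-λI) row 1 is [-24, -24], so an eigenvector is (1, -1).
General solution: c_1e^(6t)(2,-3) + c_2e^(-6t)(1,-1).

x_1(t) = 2c_1e^(6t) + c_2e^(-6t), x_2(t) = -3c_1e^(6t) - c_2e^(-6t)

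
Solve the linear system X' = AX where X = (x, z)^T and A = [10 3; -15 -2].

x(t) = -C_1e^(4t)sin(3t) + C_2e^(4t)cos(3t), z(t) = 2C_1e^(4t)sin(3t) - C_1e^(4t)cos(3t) - C_2e^(4t)sin(3t) - 2C_2e^(4t)cos(3t)

Coefficient matrix A = [[10, 3], [-15, -2]].
Characteristic polynomial det(A - λI) = λ^2 - 8λ + 25 = 0.
Eigenvalues λ = 4 ± 3i (complex conjugate pair).
For λ=4+3i: an eigenvector is (0,-1) - i(-1,2) = (0 + i, -1 - 2i).
A real fundamental pair from Re and Im of e^((4+3i)t)v: X_1 = e^(4t)(cos(3t)·(0,-1) + sin(3t)·(-1,2)), X_2 = e^(4t)(sin(3t)·(0,-1) - cos(3t)·(-1,2)).
General solution: C_1X_1 + C_2X_2.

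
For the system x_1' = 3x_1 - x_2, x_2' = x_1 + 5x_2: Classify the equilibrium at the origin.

A = [[3,-1],[1,5]]; det(A-λI) = λ^2 - 8λ + 16.
repeated λ = 4 with a single eigenvector.

unstable improper node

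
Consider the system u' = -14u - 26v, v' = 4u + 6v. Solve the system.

Coefficient matrix A = [[-14, -26], [4, 6]].
Characteristic polynomial det(A - λI) = λ^2 + 8λ + 20 = 0.
Eigenvalues λ = -4 ± 2i (complex conjugate pair).
For λ=-4+2i: an eigenvector is (-2,1) - i(-3,1) = (-2 + 3i, 1 - i).
A real fundamental pair from Re and Im of e^((-4+2i)t)v: X_1 = e^(-4t)(cos(2t)·(-2,1) + sin(2t)·(-3,1)), X_2 = e^(-4t)(sin(2t)·(-2,1) - cos(2t)·(-3,1)).
General solution: K_1X_1 + K_2X_2.

u(t) = -3K_1e^(-4t)sin(2t) - 2K_1e^(-4t)cos(2t) - 2K_2e^(-4t)sin(2t) + 3K_2e^(-4t)cos(2t), v(t) = K_1e^(-4t)sin(2t) + K_1e^(-4t)cos(2t) + K_2e^(-4t)sin(2t) - K_2e^(-4t)cos(2t)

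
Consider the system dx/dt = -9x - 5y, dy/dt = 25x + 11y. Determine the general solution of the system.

Coefficient matrix A = [[-9, -5], [25, 11]].
Characteristic polynomial det(A - λI) = λ^2 - 2λ + 26 = 0.
Eigenvalues λ = 1 ± 5i (complex conjugate pair).
For λ=1+5i: an eigenvector is (0,1) - i(-1,2) = (0 + i, 1 - 2i).
A real fundamental pair from Re and Im of e^((1+5i)t)v: X_1 = e^(t)(cos(5t)·(0,1) + sin(5t)·(-1,2)), X_2 = e^(t)(sin(5t)·(0,1) - cos(5t)·(-1,2)).
General solution: c_1X_1 + c_2X_2.

x(t) = -c_1e^(t)sin(5t) + c_2e^(t)cos(5t), y(t) = 2c_1e^(t)sin(5t) + c_1e^(t)cos(5t) + c_2e^(t)sin(5t) - 2c_2e^(t)cos(5t)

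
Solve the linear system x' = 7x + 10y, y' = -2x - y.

Coefficient matrix A = [[7, 10], [-2, -1]].
Characteristic polynomial det(A - λI) = λ^2 - 6λ + 13 = 0.
Eigenvalues λ = 3 ± 2i (complex conjugate pair).
For λ=3+2i: an eigenvector is (2,-1) - i(-1,0) = (2 + i, -1).
A real fundamental pair from Re and Im of e^((3+2i)t)v: X_1 = e^(3t)(cos(2t)·(2,-1) + sin(2t)·(-1,0)), X_2 = e^(3t)(sin(2t)·(2,-1) - cos(2t)·(-1,0)).
General solution: K_1X_1 + K_2X_2.

x(t) = -K_1e^(3t)sin(2t) + 2K_1e^(3t)cos(2t) + 2K_2e^(3t)sin(2t) + K_2e^(3t)cos(2t), y(t) = -K_1e^(3t)cos(2t) - K_2e^(3t)sin(2t)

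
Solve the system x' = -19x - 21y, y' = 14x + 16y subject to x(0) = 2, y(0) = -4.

Coefficient matrix A = [[-19, -21], [14, 16]].
Characteristic polynomial det(A - λI) = λ^2 + 3λ - 10 = 0.
Eigenvalues λ = 2, -5.
For λ=2: (A-λI) row 1 is [-21, -21], so an eigenvector is (-1, 1).
For λ=-5: (A-λI) row 1 is [-14, -21], so an eigenvector is (3, -2).
General solution: K_1e^(2t)(-1,1) + K_2e^(-5t)(3,-2).
Applying x(0)=2, y(0)=-4 gives K_1=-8, K_2=-2.

x(t) = 8e^(2t) - 6e^(-5t), y(t) = -8e^(2t) + 4e^(-5t)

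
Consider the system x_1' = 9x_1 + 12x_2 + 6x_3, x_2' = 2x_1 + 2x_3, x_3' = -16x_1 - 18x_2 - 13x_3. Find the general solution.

x_1(t) = -K_2e^(-3t) + K_3e^(3t), x_2(t) = -K_1e^(-4t) + 2K_2e^(-3t), x_3(t) = 2K_1e^(-4t) - 2K_2e^(-3t) - K_3e^(3t)

Coefficient matrix A = [[9, 12, 6], [2, 0, 2], [-16, -18, -13]].
det(A - λI) = 0 gives eigenvalues λ = -4, -3, 3.
For λ=-4: eigenvector (0,-1,2).
For λ=-3: eigenvector (-1,2,-2).
For λ=3: eigenvector (1,0,-1).
General solution: K_1e^(-4t)(0,-1,2) + K_2e^(-3t)(-1,2,-2) + K_3e^(3t)(1,0,-1).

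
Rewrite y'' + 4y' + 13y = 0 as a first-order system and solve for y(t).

Let x_1 = y, x_2 = y'. Then x_1' = x_2 and x_2' = -13x_1 - 4x_2.
A = [[0,1],[-13,-4]]; det(A-λI) = λ^2 + 4λ + 13.
Eigenvalues λ = -2 ± 3i.

y(t) = c_1e^(-2t)cos(3t) + c_2e^(-2t)sin(3t)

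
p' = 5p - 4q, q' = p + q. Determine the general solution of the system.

p(t) = 2c_1e^(3t) + 2c_2te^(3t) + c_2e^(3t), q(t) = c_1e^(3t) + c_2te^(3t)

Coefficient matrix A = [[5, -4], [1, 1]].
Characteristic polynomial det(A - λI) = λ^2 - 6λ + 9 = 0.
Single eigenvalue λ = 3 with algebraic multiplicity 2.
Eigenvector v = (2,1); generalized eigenvector w with (A-λI)w=v is (1,0).
General solution: e^(3t)[c_1·v + c_2·(t·v + w)].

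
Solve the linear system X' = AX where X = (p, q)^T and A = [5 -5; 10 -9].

p(t) = 2K_1e^(-2t)sin(t) + K_1e^(-2t)cos(t) + K_2e^(-2t)sin(t) - 2K_2e^(-2t)cos(t), q(t) = 3K_1e^(-2t)sin(t) + K_1e^(-2t)cos(t) + K_2e^(-2t)sin(t) - 3K_2e^(-2t)cos(t)

Coefficient matrix A = [[5, -5], [10, -9]].
Characteristic polynomial det(A - λI) = λ^2 + 4λ + 5 = 0.
Eigenvalues λ = -2 ± i (complex conjugate pair).
For λ=-2+i: an eigenvector is (1,1) - i(2,3) = (1 - 2i, 1 - 3i).
A real fundamental pair from Re and Im of e^((-2+i)t)v: X_1 = e^(-2t)(cos(t)·(1,1) + sin(t)·(2,3)), X_2 = e^(-2t)(sin(t)·(1,1) - cos(t)·(2,3)).
General solution: K_1X_1 + K_2X_2.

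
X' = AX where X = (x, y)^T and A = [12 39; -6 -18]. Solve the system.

Coefficient matrix A = [[12, 39], [-6, -18]].
Characteristic polynomial det(A - λI) = λ^2 + 6λ + 18 = 0.
Eigenvalues λ = -3 ± 3i (complex conjugate pair).
For λ=-3+3i: an eigenvector is (3,-1) - i(2,-1) = (3 - 2i, -1 + i).
A real fundamental pair from Re and Im of e^((-3+3i)t)v: X_1 = e^(-3t)(cos(3t)·(3,-1) + sin(3t)·(2,-1)), X_2 = e^(-3t)(sin(3t)·(3,-1) - cos(3t)·(2,-1)).
General solution: C_1X_1 + C_2X_2.

x(t) = 2C_1e^(-3t)sin(3t) + 3C_1e^(-3t)cos(3t) + 3C_2e^(-3t)sin(3t) - 2C_2e^(-3t)cos(3t), y(t) = -C_1e^(-3t)sin(3t) - C_1e^(-3t)cos(3t) - C_2e^(-3t)sin(3t) + C_2e^(-3t)cos(3t)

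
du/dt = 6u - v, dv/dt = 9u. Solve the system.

Coefficient matrix A = [[6, -1], [9, 0]].
Characteristic polynomial det(A - λI) = λ^2 - 6λ + 9 = 0.
Single eigenvalue λ = 3 with algebraic multiplicity 2.
Eigenvector v = (-1,-3); generalized eigenvector w with (A-λI)w=v is (-1,-2).
General solution: e^(3t)[K_1·v + K_2·(t·v + w)].

u(t) = -K_1e^(3t) - K_2te^(3t) - K_2e^(3t), v(t) = -3K_1e^(3t) - 3K_2te^(3t) - 2K_2e^(3t)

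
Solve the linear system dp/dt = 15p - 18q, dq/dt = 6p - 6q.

p(t) = -2C_1e^(6t) - 3C_2e^(3t), q(t) = -C_1e^(6t) - 2C_2e^(3t)

Coefficient matrix A = [[15, -18], [6, -6]].
Characteristic polynomial det(A - λI) = λ^2 - 9λ + 18 = 0.
Eigenvalues λ = 6, 3.
For λ=6: (A-λI) row 1 is [9, -18], so an eigenvector is (-2, -1).
For λ=3: (A-λI) row 1 is [12, -18], so an eigenvector is (-3, -2).
General solution: C_1e^(6t)(-2,-1) + C_2e^(3t)(-3,-2).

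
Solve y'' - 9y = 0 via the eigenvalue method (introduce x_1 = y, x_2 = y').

y(t) = K_1e^(3t) + K_2e^(-3t)

Let x_1 = y, x_2 = y'. Then x_1' = x_2 and x_2' = 9x_1.
A = [[0,1],[9,0]]; det(A-λI) = λ^2 - 9.
Eigenvalues λ = 3, -3 with eigenvectors (1,3), (1,-3).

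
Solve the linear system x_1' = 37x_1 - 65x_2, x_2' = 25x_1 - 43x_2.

Coefficient matrix A = [[37, -65], [25, -43]].
Characteristic polynomial det(A - λI) = λ^2 + 6λ + 34 = 0.
Eigenvalues λ = -3 ± 5i (complex conjugate pair).
For λ=-3+5i: an eigenvector is (-2,-1) - i(-3,-2) = (-2 + 3i, -1 + 2i).
A real fundamental pair from Re and Im of e^((-3+5i)t)v: X_1 = e^(-3t)(cos(5t)·(-2,-1) + sin(5t)·(-3,-2)), X_2 = e^(-3t)(sin(5t)·(-2,-1) - cos(5t)·(-3,-2)).
General solution: c_1X_1 + c_2X_2.

x_1(t) = -3c_1e^(-3t)sin(5t) - 2c_1e^(-3t)cos(5t) - 2c_2e^(-3t)sin(5t) + 3c_2e^(-3t)cos(5t), x_2(t) = -2c_1e^(-3t)sin(5t) - c_1e^(-3t)cos(5t) - c_2e^(-3t)sin(5t) + 2c_2e^(-3t)cos(5t)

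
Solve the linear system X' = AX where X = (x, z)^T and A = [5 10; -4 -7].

x(t) = -c_1e^(-t)sin(2t) - 2c_1e^(-t)cos(2t) - 2c_2e^(-t)sin(2t) + c_2e^(-t)cos(2t), z(t) = c_1e^(-t)sin(2t) + c_1e^(-t)cos(2t) + c_2e^(-t)sin(2t) - c_2e^(-t)cos(2t)

Coefficient matrix A = [[5, 10], [-4, -7]].
Characteristic polynomial det(A - λI) = λ^2 + 2λ + 5 = 0.
Eigenvalues λ = -1 ± 2i (complex conjugate pair).
For λ=-1+2i: an eigenvector is (-2,1) - i(-1,1) = (-2 + i, 1 - i).
A real fundamental pair from Re and Im of e^((-1+2i)t)v: X_1 = e^(-t)(cos(2t)·(-2,1) + sin(2t)·(-1,1)), X_2 = e^(-t)(sin(2t)·(-2,1) - cos(2t)·(-1,1)).
General solution: c_1X_1 + c_2X_2.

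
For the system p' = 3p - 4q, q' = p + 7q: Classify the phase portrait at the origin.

unstable improper node

A = [[3,-4],[1,7]]; det(A-λI) = λ^2 - 10λ + 25.
repeated λ = 5 with a single eigenvector.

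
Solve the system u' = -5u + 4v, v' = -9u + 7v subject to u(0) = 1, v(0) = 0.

u(t) = -6te^(t) + e^(t), v(t) = -9te^(t)

Coefficient matrix A = [[-5, 4], [-9, 7]].
Characteristic polynomial det(A - λI) = λ^2 - 2λ + 1 = 0.
Single eigenvalue λ = 1 with algebraic multiplicity 2.
Eigenvector v = (-2,-3); generalized eigenvector w with (A-λI)w=v is (1,1).
General solution: e^(t)[C_1·v + C_2·(t·v + w)].
Applying u(0)=1, v(0)=0 gives C_1=1, C_2=3.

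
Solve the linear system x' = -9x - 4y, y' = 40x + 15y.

Coefficient matrix A = [[-9, -4], [40, 15]].
Characteristic polynomial det(A - λI) = λ^2 - 6λ + 25 = 0.
Eigenvalues λ = 3 ± 4i (complex conjugate pair).
For λ=3+4i: an eigenvector is (0,1) - i(-1,3) = (0 + i, 1 - 3i).
A real fundamental pair from Re and Im of e^((3+4i)t)v: X_1 = e^(3t)(cos(4t)·(0,1) + sin(4t)·(-1,3)), X_2 = e^(3t)(sin(4t)·(0,1) - cos(4t)·(-1,3)).
General solution: c_1X_1 + c_2X_2.

x(t) = -c_1e^(3t)sin(4t) + c_2e^(3t)cos(4t), y(t) = 3c_1e^(3t)sin(4t) + c_1e^(3t)cos(4t) + c_2e^(3t)sin(4t) - 3c_2e^(3t)cos(4t)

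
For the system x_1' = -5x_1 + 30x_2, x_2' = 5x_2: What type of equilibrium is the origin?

saddle

A = [[-5,30],[0,5]]; det(A-λI) = λ^2 - 25.
λ = -5, 5: opposite signs.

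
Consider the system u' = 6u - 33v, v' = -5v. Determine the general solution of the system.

u(t) = K_1e^(6t) - 3K_2e^(-5t), v(t) = -K_2e^(-5t)

Coefficient matrix A = [[6, -33], [0, -5]].
Characteristic polynomial det(A - λI) = λ^2 - λ - 30 = 0.
Eigenvalues λ = 6, -5.
For λ=6: (A-λI) row 1 is [0, -33], so an eigenvector is (1, 0).
For λ=-5: (A-λI) row 1 is [11, -33], so an eigenvector is (-3, -1).
General solution: K_1e^(6t)(1,0) + K_2e^(-5t)(-3,-1).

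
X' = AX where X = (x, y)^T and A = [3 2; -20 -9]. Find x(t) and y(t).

x(t) = K_1e^(-3t)sin(2t) - K_2e^(-3t)cos(2t), y(t) = -3K_1e^(-3t)sin(2t) + K_1e^(-3t)cos(2t) + K_2e^(-3t)sin(2t) + 3K_2e^(-3t)cos(2t)

Coefficient matrix A = [[3, 2], [-20, -9]].
Characteristic polynomial det(A - λI) = λ^2 + 6λ + 13 = 0.
Eigenvalues λ = -3 ± 2i (complex conjugate pair).
For λ=-3+2i: an eigenvector is (0,1) - i(1,-3) = (0 - i, 1 + 3i).
A real fundamental pair from Re and Im of e^((-3+2i)t)v: X_1 = e^(-3t)(cos(2t)·(0,1) + sin(2t)·(1,-3)), X_2 = e^(-3t)(sin(2t)·(0,1) - cos(2t)·(1,-3)).
General solution: K_1X_1 + K_2X_2.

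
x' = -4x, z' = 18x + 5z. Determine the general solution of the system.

x(t) = -C_2e^(-4t), z(t) = -C_1e^(5t) + 2C_2e^(-4t)

Coefficient matrix A = [[-4, 0], [18, 5]].
Characteristic polynomial det(A - λI) = λ^2 - λ - 20 = 0.
Eigenvalues λ = 5, -4.
For λ=5: (A-λI) row 1 is [-9, 0], so an eigenvector is (0, -1).
For λ=-4: (A-λI) row 2 is [18, 9], so an eigenvector is (-1, 2).
General solution: C_1e^(5t)(0,-1) + C_2e^(-4t)(-1,2).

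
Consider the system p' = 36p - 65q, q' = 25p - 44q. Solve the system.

Coefficient matrix A = [[36, -65], [25, -44]].
Characteristic polynomial det(A - λI) = λ^2 + 8λ + 41 = 0.
Eigenvalues λ = -4 ± 5i (complex conjugate pair).
For λ=-4+5i: an eigenvector is (2,1) - i(3,2) = (2 - 3i, 1 - 2i).
A real fundamental pair from Re and Im of e^((-4+5i)t)v: X_1 = e^(-4t)(cos(5t)·(2,1) + sin(5t)·(3,2)), X_2 = e^(-4t)(sin(5t)·(2,1) - cos(5t)·(3,2)).
General solution: c_1X_1 + c_2X_2.

p(t) = 3c_1e^(-4t)sin(5t) + 2c_1e^(-4t)cos(5t) + 2c_2e^(-4t)sin(5t) - 3c_2e^(-4t)cos(5t), q(t) = 2c_1e^(-4t)sin(5t) + c_1e^(-4t)cos(5t) + c_2e^(-4t)sin(5t) - 2c_2e^(-4t)cos(5t)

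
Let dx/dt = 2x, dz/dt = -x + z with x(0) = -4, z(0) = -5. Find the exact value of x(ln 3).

-36

A = [[2,0],[-1,1]]; eigenvalues λ = 2, 1.
Eigenvectors: (-1,1) for λ=2, (0,1) for λ=1.
From the initial condition, c_1 = 4, c_2 = -9.
x(ln 3) = (4)(3^2)(-1) + (-9)(3^1)(0) = -36.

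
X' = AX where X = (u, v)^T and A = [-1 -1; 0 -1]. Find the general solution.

Coefficient matrix A = [[-1, -1], [0, -1]].
Characteristic polynomial det(A - λI) = λ^2 + 2λ + 1 = 0.
Single eigenvalue λ = -1 with algebraic multiplicity 2.
Eigenvector v = (1,0); generalized eigenvector w with (A-λI)w=v is (3,-1).
General solution: e^(-t)[K_1·v + K_2·(t·v + w)].

u(t) = K_1e^(-t) + K_2te^(-t) + 3K_2e^(-t), v(t) = -K_2e^(-t)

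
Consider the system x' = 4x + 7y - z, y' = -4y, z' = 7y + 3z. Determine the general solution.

Coefficient matrix A = [[4, 7, -1], [0, -4, 0], [0, 7, 3]].
det(A - λI) = 0 gives eigenvalues λ = 4, -4, 3.
For λ=4: eigenvector (1,0,0).
For λ=-4: eigenvector (-1,1,-1).
For λ=3: eigenvector (1,0,1).
General solution: C_1e^(4t)(1,0,0) + C_2e^(-4t)(-1,1,-1) + C_3e^(3t)(1,0,1).

x(t) = C_1e^(4t) - C_2e^(-4t) + C_3e^(3t), y(t) = C_2e^(-4t), z(t) = -C_2e^(-4t) + C_3e^(3t)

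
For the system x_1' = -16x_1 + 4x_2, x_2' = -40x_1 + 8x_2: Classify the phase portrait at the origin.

stable spiral

A = [[-16,4],[-40,8]]; det(A-λI) = λ^2 + 8λ + 32.
λ = -4 ± 4i: negative real part.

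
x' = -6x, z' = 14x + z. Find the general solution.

Coefficient matrix A = [[-6, 0], [14, 1]].
Characteristic polynomial det(A - λI) = λ^2 + 5λ - 6 = 0.
Eigenvalues λ = 1, -6.
For λ=1: (A-λI) row 1 is [-7, 0], so an eigenvector is (0, 1).
For λ=-6: (A-λI) row 2 is [14, 7], so an eigenvector is (1, -2).
General solution: c_1e^(t)(0,1) + c_2e^(-6t)(1,-2).

x(t) = c_2e^(-6t), z(t) = c_1e^(t) - 2c_2e^(-6t)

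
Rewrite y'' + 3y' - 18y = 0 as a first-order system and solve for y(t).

Let x_1 = y, x_2 = y'. Then x_1' = x_2 and x_2' = 18x_1 - 3x_2.
A = [[0,1],[18,-3]]; det(A-λI) = λ^2 + 3λ - 18.
Eigenvalues λ = -6, 3 with eigenvectors (1,-6), (1,3).

y(t) = C_1e^(-6t) + C_2e^(3t)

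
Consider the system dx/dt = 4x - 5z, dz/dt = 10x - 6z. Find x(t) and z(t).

x(t) = -c_1e^(-t)sin(5t) + c_2e^(-t)cos(5t), z(t) = -c_1e^(-t)sin(5t) + c_1e^(-t)cos(5t) + c_2e^(-t)sin(5t) + c_2e^(-t)cos(5t)

Coefficient matrix A = [[4, -5], [10, -6]].
Characteristic polynomial det(A - λI) = λ^2 + 2λ + 26 = 0.
Eigenvalues λ = -1 ± 5i (complex conjugate pair).
For λ=-1+5i: an eigenvector is (0,1) - i(-1,-1) = (0 + i, 1 + i).
A real fundamental pair from Re and Im of e^((-1+5i)t)v: X_1 = e^(-t)(cos(5t)·(0,1) + sin(5t)·(-1,-1)), X_2 = e^(-t)(sin(5t)·(0,1) - cos(5t)·(-1,-1)).
General solution: c_1X_1 + c_2X_2.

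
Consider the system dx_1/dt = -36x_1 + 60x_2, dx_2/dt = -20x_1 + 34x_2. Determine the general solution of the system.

Coefficient matrix A = [[-36, 60], [-20, 34]].
Characteristic polynomial det(A - λI) = λ^2 + 2λ - 24 = 0.
Eigenvalues λ = 4, -6.
For λ=4: (A-λI) row 1 is [-40, 60], so an eigenvector is (-3, -2).
For λ=-6: (A-λI) row 1 is [-30, 60], so an eigenvector is (2, 1).
General solution: K_1e^(4t)(-3,-2) + K_2e^(-6t)(2,1).

x_1(t) = -3K_1e^(4t) + 2K_2e^(-6t), x_2(t) = -2K_1e^(4t) + K_2e^(-6t)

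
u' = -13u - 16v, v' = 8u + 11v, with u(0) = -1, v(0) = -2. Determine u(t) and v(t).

u(t) = 5e^(3t) - 6e^(-5t), v(t) = -5e^(3t) + 3e^(-5t)

Coefficient matrix A = [[-13, -16], [8, 11]].
Characteristic polynomial det(A - λI) = λ^2 + 2λ - 15 = 0.
Eigenvalues λ = -5, 3.
For λ=-5: (A-λI) row 1 is [-8, -16], so an eigenvector is (-2, 1).
For λ=3: (A-λI) row 1 is [-16, -16], so an eigenvector is (-1, 1).
General solution: C_1e^(-5t)(-2,1) + C_2e^(3t)(-1,1).
Applying u(0)=-1, v(0)=-2 gives C_1=3, C_2=-5.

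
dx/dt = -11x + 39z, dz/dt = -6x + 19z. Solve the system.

x(t) = 3c_1e^(4t)sin(3t) + 2c_1e^(4t)cos(3t) + 2c_2e^(4t)sin(3t) - 3c_2e^(4t)cos(3t), z(t) = c_1e^(4t)sin(3t) + c_1e^(4t)cos(3t) + c_2e^(4t)sin(3t) - c_2e^(4t)cos(3t)

Coefficient matrix A = [[-11, 39], [-6, 19]].
Characteristic polynomial det(A - λI) = λ^2 - 8λ + 25 = 0.
Eigenvalues λ = 4 ± 3i (complex conjugate pair).
For λ=4+3i: an eigenvector is (2,1) - i(3,1) = (2 - 3i, 1 - i).
A real fundamental pair from Re and Im of e^((4+3i)t)v: X_1 = e^(4t)(cos(3t)·(2,1) + sin(3t)·(3,1)), X_2 = e^(4t)(sin(3t)·(2,1) - cos(3t)·(3,1)).
General solution: c_1X_1 + c_2X_2.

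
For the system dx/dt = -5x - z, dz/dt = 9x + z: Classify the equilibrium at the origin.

stable improper node

A = [[-5,-1],[9,1]]; det(A-λI) = λ^2 + 4λ + 4.
repeated λ = -2 with a single eigenvector.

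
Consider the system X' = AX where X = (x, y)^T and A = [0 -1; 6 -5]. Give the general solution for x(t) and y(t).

Coefficient matrix A = [[0, -1], [6, -5]].
Characteristic polynomial det(A - λI) = λ^2 + 5λ + 6 = 0.
Eigenvalues λ = -3, -2.
For λ=-3: (A-λI) row 1 is [3, -1], so an eigenvector is (1, 3).
For λ=-2: (A-λI) row 1 is [2, -1], so an eigenvector is (1, 2).
General solution: c_1e^(-3t)(1,3) + c_2e^(-2t)(1,2).

x(t) = c_1e^(-3t) + c_2e^(-2t), y(t) = 3c_1e^(-3t) + 2c_2e^(-2t)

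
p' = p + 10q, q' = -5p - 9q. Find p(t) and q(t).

Coefficient matrix A = [[1, 10], [-5, -9]].
Characteristic polynomial det(A - λI) = λ^2 + 8λ + 41 = 0.
Eigenvalues λ = -4 ± 5i (complex conjugate pair).
For λ=-4+5i: an eigenvector is (-1,1) - i(1,0) = (-1 - i, 1).
A real fundamental pair from Re and Im of e^((-4+5i)t)v: X_1 = e^(-4t)(cos(5t)·(-1,1) + sin(5t)·(1,0)), X_2 = e^(-4t)(sin(5t)·(-1,1) - cos(5t)·(1,0)).
General solution: K_1X_1 + K_2X_2.

p(t) = K_1e^(-4t)sin(5t) - K_1e^(-4t)cos(5t) - K_2e^(-4t)sin(5t) - K_2e^(-4t)cos(5t), q(t) = K_1e^(-4t)cos(5t) + K_2e^(-4t)sin(5t)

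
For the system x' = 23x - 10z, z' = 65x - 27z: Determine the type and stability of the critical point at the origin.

stable spiral

A = [[23,-10],[65,-27]]; det(A-λI) = λ^2 + 4λ + 29.
λ = -2 ± 5i: negative real part.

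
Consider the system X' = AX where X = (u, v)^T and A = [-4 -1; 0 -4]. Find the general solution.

Coefficient matrix A = [[-4, -1], [0, -4]].
Characteristic polynomial det(A - λI) = λ^2 + 8λ + 16 = 0.
Single eigenvalue λ = -4 with algebraic multiplicity 2.
Eigenvector v = (-1,0); generalized eigenvector w with (A-λI)w=v is (2,1).
General solution: e^(-4t)[K_1·v + K_2·(t·v + w)].

u(t) = -K_1e^(-4t) - K_2te^(-4t) + 2K_2e^(-4t), v(t) = K_2e^(-4t)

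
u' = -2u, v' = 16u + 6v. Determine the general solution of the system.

Coefficient matrix A = [[-2, 0], [16, 6]].
Characteristic polynomial det(A - λI) = λ^2 - 4λ - 12 = 0.
Eigenvalues λ = -2, 6.
For λ=-2: (A-λI) row 2 is [16, 8], so an eigenvector is (1, -2).
For λ=6: (A-λI) row 1 is [-8, 0], so an eigenvector is (0, -1).
General solution: C_1e^(-2t)(1,-2) + C_2e^(6t)(0,-1).

u(t) = C_1e^(-2t), v(t) = -2C_1e^(-2t) - C_2e^(6t)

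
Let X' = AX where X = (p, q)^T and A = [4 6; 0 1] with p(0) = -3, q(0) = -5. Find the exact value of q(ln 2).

A = [[4,6],[0,1]]; eigenvalues λ = 4, 1.
Eigenvectors: (-1,0) for λ=4, (2,-1) for λ=1.
From the initial condition, c_1 = 13, c_2 = 5.
q(ln 2) = (13)(2^4)(0) + (5)(2^1)(-1) = -10.

-10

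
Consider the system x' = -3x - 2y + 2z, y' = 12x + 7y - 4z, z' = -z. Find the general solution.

x(t) = c_1e^(t) - c_2e^(3t) - c_3e^(-t), y(t) = -2c_1e^(t) + 3c_2e^(3t) + 2c_3e^(-t), z(t) = c_3e^(-t)

Coefficient matrix A = [[-3, -2, 2], [12, 7, -4], [0, 0, -1]].
det(A - λI) = 0 gives eigenvalues λ = 1, 3, -1.
For λ=1: eigenvector (1,-2,0).
For λ=3: eigenvector (-1,3,0).
For λ=-1: eigenvector (-1,2,1).
General solution: c_1e^(t)(1,-2,0) + c_2e^(3t)(-1,3,0) + c_3e^(-t)(-1,2,1).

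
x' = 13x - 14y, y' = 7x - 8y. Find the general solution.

Coefficient matrix A = [[13, -14], [7, -8]].
Characteristic polynomial det(A - λI) = λ^2 - 5λ - 6 = 0.
Eigenvalues λ = -1, 6.
For λ=-1: (A-λI) row 1 is [14, -14], so an eigenvector is (1, 1).
For λ=6: (A-λI) row 1 is [7, -14], so an eigenvector is (-2, -1).
General solution: C_1e^(-t)(1,1) + C_2e^(6t)(-2,-1).

x(t) = C_1e^(-t) - 2C_2e^(6t), y(t) = C_1e^(-t) - C_2e^(6t)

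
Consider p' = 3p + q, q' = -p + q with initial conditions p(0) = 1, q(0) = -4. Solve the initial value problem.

Coefficient matrix A = [[3, 1], [-1, 1]].
Characteristic polynomial det(A - λI) = λ^2 - 4λ + 4 = 0.
Single eigenvalue λ = 2 with algebraic multiplicity 2.
Eigenvector v = (-1,1); generalized eigenvector w with (A-λI)w=v is (0,-1).
General solution: e^(2t)[K_1·v + K_2·(t·v + w)].
Applying p(0)=1, q(0)=-4 gives K_1=-1, K_2=3.

p(t) = -3te^(2t) + e^(2t), q(t) = 3te^(2t) - 4e^(2t)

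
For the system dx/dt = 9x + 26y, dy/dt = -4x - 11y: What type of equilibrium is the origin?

stable spiral

A = [[9,26],[-4,-11]]; det(A-λI) = λ^2 + 2λ + 5.
λ = -1 ± 2i: negative real part.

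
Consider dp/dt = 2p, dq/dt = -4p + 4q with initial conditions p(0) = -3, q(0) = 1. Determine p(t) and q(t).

Coefficient matrix A = [[2, 0], [-4, 4]].
Characteristic polynomial det(A - λI) = λ^2 - 6λ + 8 = 0.
Eigenvalues λ = 2, 4.
For λ=2: (A-λI) row 2 is [-4, 2], so an eigenvector is (1, 2).
For λ=4: (A-λI) row 1 is [-2, 0], so an eigenvector is (0, -1).
General solution: c_1e^(2t)(1,2) + c_2e^(4t)(0,-1).
Applying p(0)=-3, q(0)=1 gives c_1=-3, c_2=-7.

p(t) = -3e^(2t), q(t) = 7e^(4t) - 6e^(2t)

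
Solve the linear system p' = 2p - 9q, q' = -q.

Coefficient matrix A = [[2, -9], [0, -1]].
Characteristic polynomial det(A - λI) = λ^2 - λ - 2 = 0.
Eigenvalues λ = 2, -1.
For λ=2: (A-λI) row 1 is [0, -9], so an eigenvector is (1, 0).
For λ=-1: (A-λI) row 1 is [3, -9], so an eigenvector is (3, 1).
General solution: c_1e^(2t)(1,0) + c_2e^(-t)(3,1).

p(t) = c_1e^(2t) + 3c_2e^(-t), q(t) = c_2e^(-t)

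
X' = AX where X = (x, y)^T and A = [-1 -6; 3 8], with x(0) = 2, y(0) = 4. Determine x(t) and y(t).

Coefficient matrix A = [[-1, -6], [3, 8]].
Characteristic polynomial det(A - λI) = λ^2 - 7λ + 10 = 0.
Eigenvalues λ = 2, 5.
For λ=2: (A-λI) row 1 is [-3, -6], so an eigenvector is (2, -1).
For λ=5: (A-λI) row 1 is [-6, -6], so an eigenvector is (-1, 1).
General solution: c_1e^(2t)(2,-1) + c_2e^(5t)(-1,1).
Applying x(0)=2, y(0)=4 gives c_1=6, c_2=10.

x(t) = -10e^(5t) + 12e^(2t), y(t) = 10e^(5t) - 6e^(2t)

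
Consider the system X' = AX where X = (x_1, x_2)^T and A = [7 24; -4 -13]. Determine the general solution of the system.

x_1(t) = 2K_1e^(-5t) - 3K_2e^(-t), x_2(t) = -K_1e^(-5t) + K_2e^(-t)

Coefficient matrix A = [[7, 24], [-4, -13]].
Characteristic polynomial det(A - λI) = λ^2 + 6λ + 5 = 0.
Eigenvalues λ = -5, -1.
For λ=-5: (A-λI) row 1 is [12, 24], so an eigenvector is (2, -1).
For λ=-1: (A-λI) row 1 is [8, 24], so an eigenvector is (-3, 1).
General solution: K_1e^(-5t)(2,-1) + K_2e^(-t)(-3,1).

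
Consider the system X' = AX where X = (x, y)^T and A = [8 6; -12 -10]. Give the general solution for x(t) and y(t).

Coefficient matrix A = [[8, 6], [-12, -10]].
Characteristic polynomial det(A - λI) = λ^2 + 2λ - 8 = 0.
Eigenvalues λ = -4, 2.
For λ=-4: (A-λI) row 1 is [12, 6], so an eigenvector is (-1, 2).
For λ=2: (A-λI) row 1 is [6, 6], so an eigenvector is (1, -1).
General solution: K_1e^(-4t)(-1,2) + K_2e^(2t)(1,-1).

x(t) = -K_1e^(-4t) + K_2e^(2t), y(t) = 2K_1e^(-4t) - K_2e^(2t)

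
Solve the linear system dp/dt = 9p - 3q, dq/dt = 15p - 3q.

p(t) = C_1e^(3t)cos(3t) + C_2e^(3t)sin(3t), q(t) = C_1e^(3t)sin(3t) + 2C_1e^(3t)cos(3t) + 2C_2e^(3t)sin(3t) - C_2e^(3t)cos(3t)

Coefficient matrix A = [[9, -3], [15, -3]].
Characteristic polynomial det(A - λI) = λ^2 - 6λ + 18 = 0.
Eigenvalues λ = 3 ± 3i (complex conjugate pair).
For λ=3+3i: an eigenvector is (1,2) - i(0,1) = (1, 2 - i).
A real fundamental pair from Re and Im of e^((3+3i)t)v: X_1 = e^(3t)(cos(3t)·(1,2) + sin(3t)·(0,1)), X_2 = e^(3t)(sin(3t)·(1,2) - cos(3t)·(0,1)).
General solution: C_1X_1 + C_2X_2.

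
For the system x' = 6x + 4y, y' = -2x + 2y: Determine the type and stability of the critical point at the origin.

unstable spiral

A = [[6,4],[-2,2]]; det(A-λI) = λ^2 - 8λ + 20.
λ = 4 ± 2i: positive real part.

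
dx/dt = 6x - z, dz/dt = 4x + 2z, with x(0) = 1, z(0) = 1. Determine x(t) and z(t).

x(t) = te^(4t) + e^(4t), z(t) = 2te^(4t) + e^(4t)

Coefficient matrix A = [[6, -1], [4, 2]].
Characteristic polynomial det(A - λI) = λ^2 - 8λ + 16 = 0.
Single eigenvalue λ = 4 with algebraic multiplicity 2.
Eigenvector v = (-1,-2); generalized eigenvector w with (A-λI)w=v is (-1,-1).
General solution: e^(4t)[c_1·v + c_2·(t·v + w)].
Applying x(0)=1, z(0)=1 gives c_1=0, c_2=-1.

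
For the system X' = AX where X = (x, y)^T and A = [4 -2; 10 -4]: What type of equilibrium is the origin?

A = [[4,-2],[10,-4]]; det(A-λI) = λ^2 + 4.
λ = 0 ± 2i: zero real part.

center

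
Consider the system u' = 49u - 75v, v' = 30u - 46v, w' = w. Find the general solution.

u(t) = -5C_2e^(4t) + 3C_3e^(-t), v(t) = -3C_2e^(4t) + 2C_3e^(-t), w(t) = C_1e^(t)

Coefficient matrix A = [[49, -75, 0], [30, -46, 0], [0, 0, 1]].
det(A - λI) = 0 gives eigenvalues λ = 1, 4, -1.
For λ=1: eigenvector (0,0,1).
For λ=4: eigenvector (-5,-3,0).
For λ=-1: eigenvector (3,2,0).
General solution: C_1e^(t)(0,0,1) + C_2e^(4t)(-5,-3,0) + C_3e^(-t)(3,2,0).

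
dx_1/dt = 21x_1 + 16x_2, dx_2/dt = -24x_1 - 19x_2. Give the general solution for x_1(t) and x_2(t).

x_1(t) = 2K_1e^(-3t) + K_2e^(5t), x_2(t) = -3K_1e^(-3t) - K_2e^(5t)

Coefficient matrix A = [[21, 16], [-24, -19]].
Characteristic polynomial det(A - λI) = λ^2 - 2λ - 15 = 0.
Eigenvalues λ = -3, 5.
For λ=-3: (A-λI) row 1 is [24, 16], so an eigenvector is (2, -3).
For λ=5: (A-λI) row 1 is [16, 16], so an eigenvector is (1, -1).
General solution: K_1e^(-3t)(2,-3) + K_2e^(5t)(1,-1).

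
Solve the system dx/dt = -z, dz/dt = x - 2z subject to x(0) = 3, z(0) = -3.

Coefficient matrix A = [[0, -1], [1, -2]].
Characteristic polynomial det(A - λI) = λ^2 + 2λ + 1 = 0.
Single eigenvalue λ = -1 with algebraic multiplicity 2.
Eigenvector v = (1,1); generalized eigenvector w with (A-λI)w=v is (0,-1).
General solution: e^(-t)[K_1·v + K_2·(t·v + w)].
Applying x(0)=3, z(0)=-3 gives K_1=3, K_2=6.

x(t) = 6te^(-t) + 3e^(-t), z(t) = 6te^(-t) - 3e^(-t)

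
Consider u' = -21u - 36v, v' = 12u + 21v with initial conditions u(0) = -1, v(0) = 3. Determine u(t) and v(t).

u(t) = -15e^(3t) + 14e^(-3t), v(t) = 10e^(3t) - 7e^(-3t)

Coefficient matrix A = [[-21, -36], [12, 21]].
Characteristic polynomial det(A - λI) = λ^2 - 9 = 0.
Eigenvalues λ = 3, -3.
For λ=3: (A-λI) row 1 is [-24, -36], so an eigenvector is (-3, 2).
For λ=-3: (A-λI) row 1 is [-18, -36], so an eigenvector is (-2, 1).
General solution: K_1e^(3t)(-3,2) + K_2e^(-3t)(-2,1).
Applying u(0)=-1, v(0)=3 gives K_1=5, K_2=-7.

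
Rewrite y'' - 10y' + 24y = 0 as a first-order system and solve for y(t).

y(t) = C_1e^(6t) + C_2e^(4t)

Let x_1 = y, x_2 = y'. Then x_1' = x_2 and x_2' = -24x_1 + 10x_2.
A = [[0,1],[-24,10]]; det(A-λI) = λ^2 - 10λ + 24.
Eigenvalues λ = 6, 4 with eigenvectors (1,6), (1,4).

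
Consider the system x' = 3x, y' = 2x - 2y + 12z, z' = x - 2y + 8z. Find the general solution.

x(t) = c_1e^(3t), y(t) = -2c_1e^(3t) + 2c_2e^(4t) + 3c_3e^(2t), z(t) = -c_1e^(3t) + c_2e^(4t) + c_3e^(2t)

Coefficient matrix A = [[3, 0, 0], [2, -2, 12], [1, -2, 8]].
det(A - λI) = 0 gives eigenvalues λ = 3, 4, 2.
For λ=3: eigenvector (1,-2,-1).
For λ=4: eigenvector (0,2,1).
For λ=2: eigenvector (0,3,1).
General solution: c_1e^(3t)(1,-2,-1) + c_2e^(4t)(0,2,1) + c_3e^(2t)(0,3,1).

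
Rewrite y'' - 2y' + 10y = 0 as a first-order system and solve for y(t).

Let x_1 = y, x_2 = y'. Then x_1' = x_2 and x_2' = -10x_1 + 2x_2.
A = [[0,1],[-10,2]]; det(A-λI) = λ^2 - 2λ + 10.
Eigenvalues λ = 1 ± 3i.

y(t) = C_1e^(t)cos(3t) + C_2e^(t)sin(3t)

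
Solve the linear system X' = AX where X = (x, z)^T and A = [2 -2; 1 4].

x(t) = c_1e^(3t)sin(t) - c_1e^(3t)cos(t) - c_2e^(3t)sin(t) - c_2e^(3t)cos(t), z(t) = -c_1e^(3t)sin(t) + c_2e^(3t)cos(t)

Coefficient matrix A = [[2, -2], [1, 4]].
Characteristic polynomial det(A - λI) = λ^2 - 6λ + 10 = 0.
Eigenvalues λ = 3 ± i (complex conjugate pair).
For λ=3+i: an eigenvector is (-1,0) - i(1,-1) = (-1 - i, 0 + i).
A real fundamental pair from Re and Im of e^((3+i)t)v: X_1 = e^(3t)(cos(t)·(-1,0) + sin(t)·(1,-1)), X_2 = e^(3t)(sin(t)·(-1,0) - cos(t)·(1,-1)).
General solution: c_1X_1 + c_2X_2.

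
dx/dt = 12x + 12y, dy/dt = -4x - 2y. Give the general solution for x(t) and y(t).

x(t) = 2K_1e^(6t) + 3K_2e^(4t), y(t) = -K_1e^(6t) - 2K_2e^(4t)

Coefficient matrix A = [[12, 12], [-4, -2]].
Characteristic polynomial det(A - λI) = λ^2 - 10λ + 24 = 0.
Eigenvalues λ = 6, 4.
For λ=6: (A-λI) row 1 is [6, 12], so an eigenvector is (2, -1).
For λ=4: (A-λI) row 1 is [8, 12], so an eigenvector is (3, -2).
General solution: K_1e^(6t)(2,-1) + K_2e^(4t)(3,-2).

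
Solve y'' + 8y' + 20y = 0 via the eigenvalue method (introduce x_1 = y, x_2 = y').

y(t) = c_1e^(-4t)cos(2t) + c_2e^(-4t)sin(2t)

Let x_1 = y, x_2 = y'. Then x_1' = x_2 and x_2' = -20x_1 - 8x_2.
A = [[0,1],[-20,-8]]; det(A-λI) = λ^2 + 8λ + 20.
Eigenvalues λ = -4 ± 2i.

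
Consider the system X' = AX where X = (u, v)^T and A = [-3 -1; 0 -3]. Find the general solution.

u(t) = -K_1e^(-3t) - K_2te^(-3t) + K_2e^(-3t), v(t) = K_2e^(-3t)

Coefficient matrix A = [[-3, -1], [0, -3]].
Characteristic polynomial det(A - λI) = λ^2 + 6λ + 9 = 0.
Single eigenvalue λ = -3 with algebraic multiplicity 2.
Eigenvector v = (-1,0); generalized eigenvector w with (A-λI)w=v is (1,1).
General solution: e^(-3t)[K_1·v + K_2·(t·v + w)].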